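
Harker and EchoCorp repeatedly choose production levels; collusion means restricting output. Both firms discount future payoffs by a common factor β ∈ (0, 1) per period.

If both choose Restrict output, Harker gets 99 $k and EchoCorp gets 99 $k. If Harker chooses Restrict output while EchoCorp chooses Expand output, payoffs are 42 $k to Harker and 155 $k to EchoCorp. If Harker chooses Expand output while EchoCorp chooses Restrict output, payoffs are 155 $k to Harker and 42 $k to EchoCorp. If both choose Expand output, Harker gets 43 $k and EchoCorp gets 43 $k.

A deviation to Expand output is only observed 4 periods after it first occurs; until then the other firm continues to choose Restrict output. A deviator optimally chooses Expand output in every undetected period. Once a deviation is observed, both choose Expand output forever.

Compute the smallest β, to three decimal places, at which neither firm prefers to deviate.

Deviating for the 4 undetected periods gains 155−99 = 56 per period over cooperation, then loses 99−43 = 56 per period forever once punishment starts.
Gain: 56(1 + β + … + β^3); loss: 56·β^4/(1−β).
No profitable deviation ⇔ 56(1−β^4) ≤ 56·β^4, i.e. β^4 ≥ 56/(56+56) = 1/2.
Hence β ≥ (1/2)^(1/4) ≈ 0.841.

0.841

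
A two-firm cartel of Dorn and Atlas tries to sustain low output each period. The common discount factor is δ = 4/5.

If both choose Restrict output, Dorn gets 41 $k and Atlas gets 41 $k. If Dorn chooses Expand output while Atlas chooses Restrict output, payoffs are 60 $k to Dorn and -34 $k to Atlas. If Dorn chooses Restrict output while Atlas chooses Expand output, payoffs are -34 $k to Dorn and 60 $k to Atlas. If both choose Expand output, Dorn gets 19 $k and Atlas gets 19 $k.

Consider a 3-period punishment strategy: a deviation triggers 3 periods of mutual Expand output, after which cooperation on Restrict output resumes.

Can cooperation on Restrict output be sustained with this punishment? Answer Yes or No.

A one-shot deviation gives 60 now, then 19 for 3 periods, then back to 41.
Gain from deviating: (60−41) today; loss: (41−19) in each of the next 3 periods.
No-deviation condition: (41−19)(δ+…+δ^3) ≥ 60−41, i.e. δ+…+δ^3 ≥ 19/22.
At δ = 4/5: δ+…+δ^3 = 1.9520 ≥ 0.8636.
So cooperation is sustainable.

Yes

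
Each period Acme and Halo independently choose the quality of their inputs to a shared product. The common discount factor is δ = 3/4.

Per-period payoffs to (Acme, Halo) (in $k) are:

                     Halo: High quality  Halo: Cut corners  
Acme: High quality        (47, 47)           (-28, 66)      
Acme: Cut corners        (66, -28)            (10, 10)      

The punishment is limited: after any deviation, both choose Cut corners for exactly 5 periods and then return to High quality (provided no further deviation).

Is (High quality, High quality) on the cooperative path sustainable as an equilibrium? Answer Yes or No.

IC: δ+…+δ^5 ≥ (66−47)/(47−10) = 19/37.
At δ = 3/4: partial sum = 2.2881 ≥ 0.5135. Cooperation sustainable.

Yes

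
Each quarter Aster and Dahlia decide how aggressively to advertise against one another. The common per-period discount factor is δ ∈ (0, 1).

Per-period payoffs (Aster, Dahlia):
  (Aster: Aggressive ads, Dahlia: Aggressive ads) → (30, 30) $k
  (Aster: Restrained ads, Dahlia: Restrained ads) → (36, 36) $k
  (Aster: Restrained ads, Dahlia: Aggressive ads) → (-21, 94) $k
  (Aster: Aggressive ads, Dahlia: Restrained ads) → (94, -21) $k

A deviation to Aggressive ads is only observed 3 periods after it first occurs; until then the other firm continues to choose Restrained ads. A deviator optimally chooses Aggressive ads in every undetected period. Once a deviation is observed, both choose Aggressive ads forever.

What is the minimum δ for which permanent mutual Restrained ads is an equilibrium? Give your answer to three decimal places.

A deviator earns 94 for 3 periods, then 30 forever; cooperating earns 36 forever. Multiplying the IC by (1−δ):
36 ≥ 94(1−δ^3) + 30δ^3, so 64·δ^3 ≥ 58 and δ^3 ≥ 29/32.
δ ≥ (29/32)^(1/3) ≈ 0.968.

0.968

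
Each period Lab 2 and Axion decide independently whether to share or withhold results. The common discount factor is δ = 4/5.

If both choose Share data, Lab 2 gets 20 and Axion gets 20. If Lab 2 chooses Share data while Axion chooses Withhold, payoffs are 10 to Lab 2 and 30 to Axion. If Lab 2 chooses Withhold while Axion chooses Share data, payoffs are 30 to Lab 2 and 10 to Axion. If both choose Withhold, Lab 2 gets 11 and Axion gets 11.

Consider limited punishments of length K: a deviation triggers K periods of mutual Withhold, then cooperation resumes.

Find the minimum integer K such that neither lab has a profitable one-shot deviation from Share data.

No profitable deviation requires (20−11)(δ+…+δ^K) ≥ 30−20, i.e. δ+…+δ^K ≥ 10/9 ≈ 1.1111.
With δ = 4/5, the partial sums are K=1: 0.8000, K=2: 1.4400.
K = 2 is the first length at which the sum reaches 1.1111.

2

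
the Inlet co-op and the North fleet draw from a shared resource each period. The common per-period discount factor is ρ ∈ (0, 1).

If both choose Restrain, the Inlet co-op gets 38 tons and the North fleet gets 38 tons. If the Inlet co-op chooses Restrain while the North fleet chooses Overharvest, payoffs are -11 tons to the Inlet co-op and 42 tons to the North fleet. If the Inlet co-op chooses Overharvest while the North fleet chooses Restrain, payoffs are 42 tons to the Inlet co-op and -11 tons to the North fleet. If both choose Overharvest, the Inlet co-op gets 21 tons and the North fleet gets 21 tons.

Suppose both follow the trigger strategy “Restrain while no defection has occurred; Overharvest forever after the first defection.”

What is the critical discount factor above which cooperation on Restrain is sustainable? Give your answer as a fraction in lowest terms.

4/21

38/(1−ρ) ≥ 42 + 21ρ/(1−ρ)
38 ≥ 42 − 21ρ
ρ ≥ 4/21.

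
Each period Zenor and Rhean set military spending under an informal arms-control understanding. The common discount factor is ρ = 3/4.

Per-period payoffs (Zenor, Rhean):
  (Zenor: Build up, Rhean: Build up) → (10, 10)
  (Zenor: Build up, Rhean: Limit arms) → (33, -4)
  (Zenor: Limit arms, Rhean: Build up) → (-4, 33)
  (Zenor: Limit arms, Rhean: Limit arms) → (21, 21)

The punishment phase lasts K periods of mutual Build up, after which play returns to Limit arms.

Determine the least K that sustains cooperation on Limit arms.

2

Need Σ_{k=1}^{K} ρ^k ≥ (33−21)/(21−10) = 1.0909 at ρ = 3/4.
At K = 1 the sum is 0.7500 < 1.0909; at K = 2 it is 1.3125 ≥ 1.0909.
So the minimum punishment length is K = 2.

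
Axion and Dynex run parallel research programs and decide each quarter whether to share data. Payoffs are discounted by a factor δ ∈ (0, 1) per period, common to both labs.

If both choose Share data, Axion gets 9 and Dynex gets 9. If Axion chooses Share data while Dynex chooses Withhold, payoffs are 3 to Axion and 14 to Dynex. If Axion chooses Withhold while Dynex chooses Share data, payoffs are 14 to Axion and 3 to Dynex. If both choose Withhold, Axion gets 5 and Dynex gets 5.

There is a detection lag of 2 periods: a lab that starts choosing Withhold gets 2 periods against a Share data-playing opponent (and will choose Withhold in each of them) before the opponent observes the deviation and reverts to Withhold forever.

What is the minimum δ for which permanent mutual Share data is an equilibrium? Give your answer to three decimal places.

Deviating for the 2 undetected periods gains 14−9 = 5 per period over cooperation, then loses 9−5 = 4 per period forever once punishment starts.
Gain: 5(1 + δ + … + δ^1); loss: 4·δ^2/(1−δ).
No profitable deviation ⇔ 5(1−δ^2) ≤ 4·δ^2, i.e. δ^2 ≥ 5/(5+4) = 5/9.
Hence δ ≥ (5/9)^(1/2) ≈ 0.745.

0.745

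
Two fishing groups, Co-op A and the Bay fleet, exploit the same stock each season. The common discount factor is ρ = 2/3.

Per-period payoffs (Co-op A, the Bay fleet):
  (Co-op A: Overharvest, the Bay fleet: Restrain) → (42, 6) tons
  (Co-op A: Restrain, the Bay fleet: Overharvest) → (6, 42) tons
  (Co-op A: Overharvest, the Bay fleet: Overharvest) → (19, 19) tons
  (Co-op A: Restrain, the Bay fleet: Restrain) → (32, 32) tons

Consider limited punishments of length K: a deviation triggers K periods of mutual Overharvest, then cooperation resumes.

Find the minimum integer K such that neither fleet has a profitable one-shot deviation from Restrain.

Need Σ_{k=1}^{K} ρ^k ≥ (42−32)/(32−19) = 0.7692 at ρ = 2/3.
At K = 1 the sum is 0.6667 < 0.7692; at K = 2 it is 1.1111 ≥ 0.7692.
So the minimum punishment length is K = 2.

2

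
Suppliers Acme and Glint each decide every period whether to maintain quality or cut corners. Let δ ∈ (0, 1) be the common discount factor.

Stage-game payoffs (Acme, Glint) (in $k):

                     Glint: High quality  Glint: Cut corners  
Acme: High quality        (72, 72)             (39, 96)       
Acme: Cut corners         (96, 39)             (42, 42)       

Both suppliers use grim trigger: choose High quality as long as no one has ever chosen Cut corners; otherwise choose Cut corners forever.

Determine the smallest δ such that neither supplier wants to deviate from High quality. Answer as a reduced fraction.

72/(1−δ) ≥ 96 + 42δ/(1−δ)
72 ≥ 96 − 54δ
δ ≥ 24/54 = 4/9.

4/9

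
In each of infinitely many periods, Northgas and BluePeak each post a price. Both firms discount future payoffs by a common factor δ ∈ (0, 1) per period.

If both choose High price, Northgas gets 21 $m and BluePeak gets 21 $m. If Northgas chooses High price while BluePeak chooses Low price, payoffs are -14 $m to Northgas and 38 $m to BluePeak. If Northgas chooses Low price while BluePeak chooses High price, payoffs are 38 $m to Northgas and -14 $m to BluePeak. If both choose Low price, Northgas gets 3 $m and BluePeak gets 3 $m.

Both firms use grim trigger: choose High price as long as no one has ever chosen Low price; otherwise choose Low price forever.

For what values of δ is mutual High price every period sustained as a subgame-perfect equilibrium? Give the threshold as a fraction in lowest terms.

17/35

One-period gain from deviating is 38 − 21 = 17. The loss is 21 − 3 = 18 in every subsequent period, with present value 18·δ/(1−δ).
Deviation is unprofitable when 18·δ/(1−δ) ≥ 17, i.e. δ/(1−δ) ≥ 17/18.
Equivalently δ ≥ 17/(17+18) = 17/35.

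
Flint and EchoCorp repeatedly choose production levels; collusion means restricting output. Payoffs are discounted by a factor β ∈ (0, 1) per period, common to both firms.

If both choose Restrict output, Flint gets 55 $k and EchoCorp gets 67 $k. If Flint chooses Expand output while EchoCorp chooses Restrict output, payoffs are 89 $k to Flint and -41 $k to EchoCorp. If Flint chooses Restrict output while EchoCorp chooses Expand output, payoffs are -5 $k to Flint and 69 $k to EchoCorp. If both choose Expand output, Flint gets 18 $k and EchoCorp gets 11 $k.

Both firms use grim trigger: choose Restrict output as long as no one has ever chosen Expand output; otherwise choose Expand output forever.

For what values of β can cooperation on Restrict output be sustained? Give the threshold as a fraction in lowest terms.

Flint's threshold: (89−55)/(89−18) = 34/71.
EchoCorp's threshold: (69−67)/(69−11) = 1/29.
34/71 > 1/29, so Flint binds and β* = 34/71.

34/71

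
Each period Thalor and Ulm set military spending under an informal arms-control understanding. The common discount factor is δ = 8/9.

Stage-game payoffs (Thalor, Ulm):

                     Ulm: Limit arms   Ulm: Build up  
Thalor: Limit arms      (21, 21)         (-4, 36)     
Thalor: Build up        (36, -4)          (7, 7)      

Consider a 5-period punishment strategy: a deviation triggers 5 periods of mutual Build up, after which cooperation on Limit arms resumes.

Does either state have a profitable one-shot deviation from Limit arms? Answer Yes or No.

IC: δ+…+δ^5 ≥ (36−21)/(21−7) = 15/14.
At δ = 8/9: partial sum = 3.5606 ≥ 1.0714. Cooperation sustainable.

No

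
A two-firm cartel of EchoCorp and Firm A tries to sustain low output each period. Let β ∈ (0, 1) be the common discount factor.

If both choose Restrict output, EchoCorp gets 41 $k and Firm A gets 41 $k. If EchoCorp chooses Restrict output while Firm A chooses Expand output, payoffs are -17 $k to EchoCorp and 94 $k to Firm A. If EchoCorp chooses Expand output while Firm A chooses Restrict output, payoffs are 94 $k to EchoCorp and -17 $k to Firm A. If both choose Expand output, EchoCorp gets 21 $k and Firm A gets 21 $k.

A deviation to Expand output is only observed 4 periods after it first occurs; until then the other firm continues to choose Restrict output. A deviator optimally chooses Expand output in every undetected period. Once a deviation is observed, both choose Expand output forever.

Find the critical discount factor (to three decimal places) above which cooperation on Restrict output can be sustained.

The best deviation is to choose Expand output for all 4 undetected periods, earning 94 each, then 21 forever once detected.
Deviation value: 94(1−β^4)/(1−β) + 21β^4/(1−β); cooperation value: 41/(1−β).
IC: 41 ≥ 94(1−β^4) + 21β^4 = 94 − 73β^4.
So β^4 ≥ 53/73, giving β ≥ (53/73)^(1/4) ≈ 0.923.

0.923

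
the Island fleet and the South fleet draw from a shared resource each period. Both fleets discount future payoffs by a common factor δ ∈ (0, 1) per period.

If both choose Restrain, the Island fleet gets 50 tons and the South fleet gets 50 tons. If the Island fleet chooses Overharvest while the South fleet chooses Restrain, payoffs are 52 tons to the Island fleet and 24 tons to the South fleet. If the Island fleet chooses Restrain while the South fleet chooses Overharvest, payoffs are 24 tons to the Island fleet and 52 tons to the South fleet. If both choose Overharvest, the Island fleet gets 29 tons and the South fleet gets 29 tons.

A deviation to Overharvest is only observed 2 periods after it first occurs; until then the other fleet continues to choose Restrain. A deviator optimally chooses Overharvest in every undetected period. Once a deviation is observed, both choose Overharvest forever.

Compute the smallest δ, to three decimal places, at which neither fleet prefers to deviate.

The best deviation is to choose Overharvest for all 2 undetected periods, earning 52 each, then 29 forever once detected.
Deviation value: 52(1−δ^2)/(1−δ) + 29δ^2/(1−δ); cooperation value: 50/(1−δ).
IC: 50 ≥ 52(1−δ^2) + 29δ^2 = 52 − 23δ^2.
So δ^2 ≥ 2/23, giving δ ≥ (2/23)^(1/2) ≈ 0.295.

0.295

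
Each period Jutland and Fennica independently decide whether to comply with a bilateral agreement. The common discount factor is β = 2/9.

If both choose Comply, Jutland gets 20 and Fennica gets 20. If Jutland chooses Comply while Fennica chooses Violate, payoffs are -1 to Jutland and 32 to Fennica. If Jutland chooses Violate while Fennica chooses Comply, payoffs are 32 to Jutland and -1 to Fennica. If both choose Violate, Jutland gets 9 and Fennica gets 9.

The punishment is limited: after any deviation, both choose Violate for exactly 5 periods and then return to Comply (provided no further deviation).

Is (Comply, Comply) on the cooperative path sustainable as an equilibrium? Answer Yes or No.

IC: β+…+β^5 ≥ (32−20)/(20−9) = 12/11.
At β = 2/9: partial sum = 0.2856 < 1.0909. Cooperation not sustainable.

No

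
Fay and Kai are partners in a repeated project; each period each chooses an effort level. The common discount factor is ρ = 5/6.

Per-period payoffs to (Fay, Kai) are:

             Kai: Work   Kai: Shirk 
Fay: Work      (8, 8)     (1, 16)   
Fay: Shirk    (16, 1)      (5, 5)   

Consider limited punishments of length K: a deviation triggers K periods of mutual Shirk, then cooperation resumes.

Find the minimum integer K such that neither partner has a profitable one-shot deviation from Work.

No profitable deviation requires (8−5)(ρ+…+ρ^K) ≥ 16−8, i.e. ρ+…+ρ^K ≥ 8/3 ≈ 2.6667.
With ρ = 5/6, the partial sums are K=1: 0.8333, K=2: 1.5278, K=3: 2.1065, K=4: 2.5887, K=5: 2.9906.
K = 5 is the first length at which the sum reaches 2.6667.

5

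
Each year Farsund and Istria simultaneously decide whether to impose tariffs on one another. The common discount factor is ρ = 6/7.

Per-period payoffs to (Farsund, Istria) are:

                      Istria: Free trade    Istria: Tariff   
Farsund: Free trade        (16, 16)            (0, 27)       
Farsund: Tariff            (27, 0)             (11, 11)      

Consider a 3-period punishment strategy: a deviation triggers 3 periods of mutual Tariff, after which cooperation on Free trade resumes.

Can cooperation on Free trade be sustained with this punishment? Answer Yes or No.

IC: ρ+…+ρ^3 ≥ (27−16)/(16−11) = 11/5.
At ρ = 6/7: partial sum = 2.2216 ≥ 2.2000. Cooperation sustainable.

Yes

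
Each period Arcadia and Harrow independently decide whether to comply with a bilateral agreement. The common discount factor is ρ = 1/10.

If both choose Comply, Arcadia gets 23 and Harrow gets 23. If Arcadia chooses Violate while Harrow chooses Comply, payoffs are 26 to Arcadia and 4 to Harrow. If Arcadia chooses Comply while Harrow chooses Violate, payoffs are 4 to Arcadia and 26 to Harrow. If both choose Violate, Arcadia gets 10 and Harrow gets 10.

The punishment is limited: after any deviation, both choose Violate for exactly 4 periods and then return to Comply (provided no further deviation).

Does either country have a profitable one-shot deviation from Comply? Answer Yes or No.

A one-shot deviation gives 26 now, then 10 for 4 periods, then back to 23.
Gain from deviating: (26−23) today; loss: (23−10) in each of the next 4 periods.
No-deviation condition: (23−10)(ρ+…+ρ^4) ≥ 26−23, i.e. ρ+…+ρ^4 ≥ 3/13.
At ρ = 1/10: ρ+…+ρ^4 = 0.1111 < 0.2308.
So cooperation is not sustainable.

Yes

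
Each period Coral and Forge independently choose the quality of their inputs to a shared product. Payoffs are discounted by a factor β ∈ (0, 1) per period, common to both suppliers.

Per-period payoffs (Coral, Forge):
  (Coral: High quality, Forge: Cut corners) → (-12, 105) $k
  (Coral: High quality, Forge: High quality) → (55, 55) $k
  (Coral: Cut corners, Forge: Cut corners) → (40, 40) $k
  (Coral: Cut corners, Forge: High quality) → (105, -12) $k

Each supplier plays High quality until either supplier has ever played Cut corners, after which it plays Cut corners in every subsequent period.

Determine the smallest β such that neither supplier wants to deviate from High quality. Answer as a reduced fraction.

Cooperation forever yields 55 each period: 55/(1−β).
Deviating yields 105 once, then 40 forever: 105 + 40β/(1−β).
No profitable deviation requires 55/(1−β) ≥ 105 + 40β/(1−β).
Multiplying by (1−β): 55 ≥ 105(1−β) + 40β = 105 − 65β.
So 65β ≥ 50, i.e. β ≥ 50/65 = 10/13.

10/13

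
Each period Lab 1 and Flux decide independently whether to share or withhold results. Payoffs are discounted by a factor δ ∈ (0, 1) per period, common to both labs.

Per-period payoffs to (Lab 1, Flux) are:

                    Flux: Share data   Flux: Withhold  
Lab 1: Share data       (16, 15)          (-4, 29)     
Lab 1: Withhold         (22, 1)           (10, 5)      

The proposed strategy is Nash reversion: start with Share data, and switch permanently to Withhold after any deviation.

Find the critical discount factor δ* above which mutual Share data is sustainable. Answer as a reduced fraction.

Lab 1's threshold: (22−16)/(22−10) = 1/2.
Flux's threshold: (29−15)/(29−5) = 7/12.
1/2 < 7/12, so Flux binds and δ* = 7/12.

7/12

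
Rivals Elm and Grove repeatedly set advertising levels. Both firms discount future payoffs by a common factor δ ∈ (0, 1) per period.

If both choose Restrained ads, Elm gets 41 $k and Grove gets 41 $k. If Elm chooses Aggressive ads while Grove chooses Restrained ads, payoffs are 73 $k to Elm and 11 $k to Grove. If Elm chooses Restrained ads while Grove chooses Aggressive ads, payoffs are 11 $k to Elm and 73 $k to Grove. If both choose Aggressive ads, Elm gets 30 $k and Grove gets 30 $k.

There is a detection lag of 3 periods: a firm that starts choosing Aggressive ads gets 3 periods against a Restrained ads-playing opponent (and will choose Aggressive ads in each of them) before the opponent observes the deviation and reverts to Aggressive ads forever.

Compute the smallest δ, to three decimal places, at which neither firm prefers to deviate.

A deviator earns 73 for 3 periods, then 30 forever; cooperating earns 41 forever. Multiplying the IC by (1−δ):
41 ≥ 73(1−δ^3) + 30δ^3, so 43·δ^3 ≥ 32 and δ^3 ≥ 32/43.
δ ≥ (32/43)^(1/3) ≈ 0.906.

0.906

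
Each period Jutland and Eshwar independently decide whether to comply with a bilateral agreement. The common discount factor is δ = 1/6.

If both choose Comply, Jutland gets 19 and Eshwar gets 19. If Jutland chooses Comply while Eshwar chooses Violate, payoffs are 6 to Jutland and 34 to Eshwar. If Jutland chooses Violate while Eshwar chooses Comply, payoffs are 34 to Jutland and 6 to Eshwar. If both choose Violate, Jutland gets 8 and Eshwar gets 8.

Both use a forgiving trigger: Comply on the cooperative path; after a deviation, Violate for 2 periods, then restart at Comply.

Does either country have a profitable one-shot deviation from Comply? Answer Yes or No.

A one-shot deviation gives 34 now, then 8 for 2 periods, then back to 19.
Gain from deviating: (34−19) today; loss: (19−8) in each of the next 2 periods.
No-deviation condition: (19−8)(δ+…+δ^2) ≥ 34−19, i.e. δ+…+δ^2 ≥ 15/11.
At δ = 1/6: δ+…+δ^2 = 0.1944 < 1.3636.
So cooperation is not sustainable.

Yes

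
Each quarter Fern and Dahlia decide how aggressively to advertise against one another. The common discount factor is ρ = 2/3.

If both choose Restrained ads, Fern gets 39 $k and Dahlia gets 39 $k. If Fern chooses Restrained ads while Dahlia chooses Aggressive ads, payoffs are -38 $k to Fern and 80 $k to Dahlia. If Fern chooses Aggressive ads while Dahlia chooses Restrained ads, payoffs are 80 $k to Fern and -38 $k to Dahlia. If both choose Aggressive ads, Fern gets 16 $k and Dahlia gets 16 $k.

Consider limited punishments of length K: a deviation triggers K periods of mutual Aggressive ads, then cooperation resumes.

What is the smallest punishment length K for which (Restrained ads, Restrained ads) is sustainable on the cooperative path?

6

IC: ρ(1−ρ^K)/(1−ρ) ≥ (80−39)/(39−16) = 41/23.
With ρ = 2/3: need 1 − ρ^K ≥ 41/23·(1−2/3)/(2/3), i.e. ρ^K ≤ 0.1087.
Since (2/3)^5 = 0.1317 and (2/3)^6 = 0.0878, the smallest such K is 6.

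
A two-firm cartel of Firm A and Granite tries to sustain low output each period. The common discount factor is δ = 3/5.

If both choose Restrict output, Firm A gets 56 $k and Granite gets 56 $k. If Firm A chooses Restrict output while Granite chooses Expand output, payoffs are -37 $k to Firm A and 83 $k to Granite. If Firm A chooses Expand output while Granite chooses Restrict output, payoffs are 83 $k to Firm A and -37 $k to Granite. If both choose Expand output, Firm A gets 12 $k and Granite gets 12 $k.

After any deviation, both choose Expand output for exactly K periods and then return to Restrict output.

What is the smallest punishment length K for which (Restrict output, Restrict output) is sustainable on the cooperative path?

2

No profitable deviation requires (56−12)(δ+…+δ^K) ≥ 83−56, i.e. δ+…+δ^K ≥ 27/44 ≈ 0.6136.
With δ = 3/5, the partial sums are K=1: 0.6000, K=2: 0.9600.
K = 2 is the first length at which the sum reaches 0.6136.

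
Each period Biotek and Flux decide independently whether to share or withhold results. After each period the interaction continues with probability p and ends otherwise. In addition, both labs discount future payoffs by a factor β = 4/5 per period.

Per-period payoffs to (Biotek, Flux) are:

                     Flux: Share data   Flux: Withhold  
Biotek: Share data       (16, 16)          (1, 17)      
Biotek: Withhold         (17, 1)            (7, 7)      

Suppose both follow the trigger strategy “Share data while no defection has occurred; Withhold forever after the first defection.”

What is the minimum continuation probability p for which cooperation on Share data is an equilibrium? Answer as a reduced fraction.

1/8

Expected continuation weight on next period's payoff is β·p = 4/5·p, which plays the role of the discount factor.
Cooperation requires 4/5·p ≥ (17−16)/(17−7) = 1/10, hence p ≥ 1/8.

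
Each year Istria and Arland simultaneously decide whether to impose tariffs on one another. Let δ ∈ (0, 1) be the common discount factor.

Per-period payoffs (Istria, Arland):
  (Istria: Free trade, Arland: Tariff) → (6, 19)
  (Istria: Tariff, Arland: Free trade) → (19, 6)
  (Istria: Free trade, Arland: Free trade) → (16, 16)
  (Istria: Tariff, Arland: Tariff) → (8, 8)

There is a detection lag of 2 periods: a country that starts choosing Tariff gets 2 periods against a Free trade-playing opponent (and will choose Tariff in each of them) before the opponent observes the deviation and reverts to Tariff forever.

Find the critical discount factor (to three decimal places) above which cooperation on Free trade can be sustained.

0.522

A deviator earns 19 for 2 periods, then 8 forever; cooperating earns 16 forever. Multiplying the IC by (1−δ):
16 ≥ 19(1−δ^2) + 8δ^2, so 11·δ^2 ≥ 3 and δ^2 ≥ 3/11.
δ ≥ (3/11)^(1/2) ≈ 0.522.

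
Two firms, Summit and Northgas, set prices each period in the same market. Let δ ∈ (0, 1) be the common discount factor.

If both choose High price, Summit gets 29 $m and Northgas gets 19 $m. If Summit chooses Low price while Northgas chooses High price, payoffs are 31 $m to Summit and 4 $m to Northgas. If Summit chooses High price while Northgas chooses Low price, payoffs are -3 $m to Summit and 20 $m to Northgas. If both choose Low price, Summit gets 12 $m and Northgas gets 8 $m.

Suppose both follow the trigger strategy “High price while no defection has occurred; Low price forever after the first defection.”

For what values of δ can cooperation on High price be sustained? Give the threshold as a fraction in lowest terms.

2/19

Summit's threshold: (31−29)/(31−12) = 2/19.
Northgas's threshold: (20−19)/(20−8) = 1/12.
2/19 > 1/12, so Summit binds and δ* = 2/19.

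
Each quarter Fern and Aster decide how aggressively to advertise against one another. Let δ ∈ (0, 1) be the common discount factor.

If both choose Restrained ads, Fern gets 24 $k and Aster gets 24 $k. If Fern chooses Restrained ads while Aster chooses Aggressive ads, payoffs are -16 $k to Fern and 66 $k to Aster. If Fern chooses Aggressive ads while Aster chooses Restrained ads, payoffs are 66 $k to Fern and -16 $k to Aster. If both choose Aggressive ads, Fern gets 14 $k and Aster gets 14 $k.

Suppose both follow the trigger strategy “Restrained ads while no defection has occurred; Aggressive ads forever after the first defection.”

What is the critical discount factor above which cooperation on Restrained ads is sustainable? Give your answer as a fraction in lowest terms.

21/26

One-period gain from deviating is 66 − 24 = 42. The loss is 24 − 14 = 10 in every subsequent period, with present value 10·δ/(1−δ).
Deviation is unprofitable when 10·δ/(1−δ) ≥ 42, i.e. δ/(1−δ) ≥ 21/5.
Equivalently δ ≥ 42/(42+10) = 21/26.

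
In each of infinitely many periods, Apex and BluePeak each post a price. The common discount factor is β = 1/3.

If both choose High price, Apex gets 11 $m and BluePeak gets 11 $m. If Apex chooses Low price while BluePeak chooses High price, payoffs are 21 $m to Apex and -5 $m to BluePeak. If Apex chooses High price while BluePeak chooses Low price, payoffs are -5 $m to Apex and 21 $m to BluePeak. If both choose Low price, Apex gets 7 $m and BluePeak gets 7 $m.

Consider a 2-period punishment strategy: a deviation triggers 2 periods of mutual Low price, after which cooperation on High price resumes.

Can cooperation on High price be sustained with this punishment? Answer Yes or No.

A one-shot deviation gives 21 now, then 7 for 2 periods, then back to 11.
Gain from deviating: (21−11) today; loss: (11−7) in each of the next 2 periods.
No-deviation condition: (11−7)(β+…+β^2) ≥ 21−11, i.e. β+…+β^2 ≥ 5/2.
At β = 1/3: β+…+β^2 = 0.4444 < 2.5000.
So cooperation is not sustainable.

No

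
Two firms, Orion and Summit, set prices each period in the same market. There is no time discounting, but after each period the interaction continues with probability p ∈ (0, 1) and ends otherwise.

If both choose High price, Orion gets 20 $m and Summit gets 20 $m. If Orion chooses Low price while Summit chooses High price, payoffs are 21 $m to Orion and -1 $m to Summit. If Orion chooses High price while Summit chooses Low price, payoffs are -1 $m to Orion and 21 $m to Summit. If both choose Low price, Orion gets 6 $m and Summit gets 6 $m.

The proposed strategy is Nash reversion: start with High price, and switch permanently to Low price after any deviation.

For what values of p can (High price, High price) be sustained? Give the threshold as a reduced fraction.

1/15

Expected cooperation value is 20 + p·20 + p²·20 + … = 20/(1−p); deviation gives 21 + p·6/(1−p).
20 ≥ 21(1−p) + 6p ⇒ 15p ≥ 1 ⇒ p ≥ 1/15.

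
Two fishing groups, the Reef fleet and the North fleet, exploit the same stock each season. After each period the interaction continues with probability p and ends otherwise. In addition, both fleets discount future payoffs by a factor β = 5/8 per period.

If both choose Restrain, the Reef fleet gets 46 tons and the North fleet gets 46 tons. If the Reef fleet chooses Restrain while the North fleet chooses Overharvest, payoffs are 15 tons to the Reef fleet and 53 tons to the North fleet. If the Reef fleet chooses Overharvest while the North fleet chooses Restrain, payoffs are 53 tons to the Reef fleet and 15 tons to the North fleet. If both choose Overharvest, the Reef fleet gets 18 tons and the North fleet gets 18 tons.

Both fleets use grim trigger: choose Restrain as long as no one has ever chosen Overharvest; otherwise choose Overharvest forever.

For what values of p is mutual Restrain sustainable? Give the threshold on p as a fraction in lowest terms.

Expected continuation weight on next period's payoff is β·p = 5/8·p, which plays the role of the discount factor.
Cooperation requires 5/8·p ≥ (53−46)/(53−18) = 1/5, hence p ≥ 8/25.

8/25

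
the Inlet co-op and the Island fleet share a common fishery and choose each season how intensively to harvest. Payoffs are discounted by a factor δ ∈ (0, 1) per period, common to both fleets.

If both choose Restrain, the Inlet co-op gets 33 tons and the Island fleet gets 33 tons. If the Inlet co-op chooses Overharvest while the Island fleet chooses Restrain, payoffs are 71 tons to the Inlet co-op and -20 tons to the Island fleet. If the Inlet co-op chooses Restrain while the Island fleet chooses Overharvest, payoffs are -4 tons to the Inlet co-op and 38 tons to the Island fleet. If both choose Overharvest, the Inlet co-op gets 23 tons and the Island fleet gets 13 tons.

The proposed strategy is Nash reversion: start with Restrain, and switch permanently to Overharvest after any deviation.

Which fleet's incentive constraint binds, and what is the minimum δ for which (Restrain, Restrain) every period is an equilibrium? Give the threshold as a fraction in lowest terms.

For the Inlet co-op: deviation gain 71−33 = 38, per-period punishment loss 33−23 = 10. IC gives δ ≥ 38/48 = 19/24.
For the Island fleet: gain 5, loss 20 per period, so δ ≥ 5/25 = 1/5.
The tighter constraint is the Inlet co-op's, so cooperation needs δ ≥ 19/24.

the Inlet co-op; δ ≥ 19/24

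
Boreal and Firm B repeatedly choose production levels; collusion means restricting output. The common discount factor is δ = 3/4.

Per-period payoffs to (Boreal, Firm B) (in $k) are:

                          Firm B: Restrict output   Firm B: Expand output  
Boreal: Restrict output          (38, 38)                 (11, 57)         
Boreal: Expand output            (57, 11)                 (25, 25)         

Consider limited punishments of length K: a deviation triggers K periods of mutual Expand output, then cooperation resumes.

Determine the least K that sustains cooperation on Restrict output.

3

No profitable deviation requires (38−25)(δ+…+δ^K) ≥ 57−38, i.e. δ+…+δ^K ≥ 19/13 ≈ 1.4615.
With δ = 3/4, the partial sums are K=1: 0.7500, K=2: 1.3125, K=3: 1.7344.
K = 3 is the first length at which the sum reaches 1.4615.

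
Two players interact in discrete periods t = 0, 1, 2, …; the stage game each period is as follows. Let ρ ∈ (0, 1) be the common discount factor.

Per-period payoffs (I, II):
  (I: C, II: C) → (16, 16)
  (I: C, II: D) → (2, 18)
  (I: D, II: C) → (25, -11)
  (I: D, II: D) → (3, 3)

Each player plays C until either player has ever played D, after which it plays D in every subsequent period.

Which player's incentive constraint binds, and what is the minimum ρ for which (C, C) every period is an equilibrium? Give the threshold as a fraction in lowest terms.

I; ρ ≥ 9/22

For I: deviation gain 25−16 = 9, per-period punishment loss 16−3 = 13. IC gives ρ ≥ 9/22.
For II: gain 2, loss 13 per period, so ρ ≥ 2/15.
The tighter constraint is I's, so cooperation needs ρ ≥ 9/22.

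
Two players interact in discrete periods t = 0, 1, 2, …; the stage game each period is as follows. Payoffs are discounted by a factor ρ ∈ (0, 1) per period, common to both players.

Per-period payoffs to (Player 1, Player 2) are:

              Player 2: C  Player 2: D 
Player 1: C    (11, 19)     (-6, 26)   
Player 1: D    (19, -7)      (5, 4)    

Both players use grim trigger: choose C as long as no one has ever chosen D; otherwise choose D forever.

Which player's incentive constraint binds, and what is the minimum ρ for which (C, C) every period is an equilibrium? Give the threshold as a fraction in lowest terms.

Player 1: cooperation gives 11 each period; deviation gives 19 once then 5 forever.
  11/(1−ρ) ≥ 19 + 5ρ/(1−ρ) ⇒ ρ ≥ 8/14 = 4/7.
Player 2: cooperation gives 19 each period; deviation gives 26 once then 4 forever.
  ρ ≥ 7/22.
Both must hold, so the binding constraint is Player 1's: ρ ≥ 4/7.

Player 1; ρ ≥ 4/7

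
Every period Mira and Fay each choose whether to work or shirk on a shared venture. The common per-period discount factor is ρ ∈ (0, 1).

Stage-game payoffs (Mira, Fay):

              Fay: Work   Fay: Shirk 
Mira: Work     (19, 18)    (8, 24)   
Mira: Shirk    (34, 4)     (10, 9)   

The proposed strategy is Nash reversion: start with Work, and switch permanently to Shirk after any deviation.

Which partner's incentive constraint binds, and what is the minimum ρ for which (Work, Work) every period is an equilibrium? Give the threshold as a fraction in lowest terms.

Mira; ρ ≥ 5/8

For Mira: deviation gain 34−19 = 15, per-period punishment loss 19−10 = 9. IC gives ρ ≥ 15/24 = 5/8.
For Fay: gain 6, loss 9 per period, so ρ ≥ 6/15 = 2/5.
The tighter constraint is Mira's, so cooperation needs ρ ≥ 5/8.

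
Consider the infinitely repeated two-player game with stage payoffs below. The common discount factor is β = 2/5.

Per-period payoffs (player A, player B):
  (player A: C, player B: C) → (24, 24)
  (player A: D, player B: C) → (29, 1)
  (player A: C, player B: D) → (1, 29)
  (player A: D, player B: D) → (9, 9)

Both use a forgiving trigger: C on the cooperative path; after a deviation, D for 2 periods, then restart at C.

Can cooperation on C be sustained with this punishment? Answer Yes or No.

A one-shot deviation gives 29 now, then 9 for 2 periods, then back to 24.
Gain from deviating: (29−24) today; loss: (24−9) in each of the next 2 periods.
No-deviation condition: (24−9)(β+…+β^2) ≥ 29−24, i.e. β+…+β^2 ≥ 1/3.
At β = 2/5: β+…+β^2 = 0.5600 ≥ 0.3333.
So cooperation is sustainable.

Yes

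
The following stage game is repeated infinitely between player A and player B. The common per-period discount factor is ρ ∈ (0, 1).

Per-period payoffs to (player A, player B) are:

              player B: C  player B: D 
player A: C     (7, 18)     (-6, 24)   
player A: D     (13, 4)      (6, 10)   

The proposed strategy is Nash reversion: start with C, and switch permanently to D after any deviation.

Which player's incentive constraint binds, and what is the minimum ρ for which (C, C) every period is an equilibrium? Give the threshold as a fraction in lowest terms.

player A; ρ ≥ 6/7

player A's threshold: (13−7)/(13−6) = 6/7.
player B's threshold: (24−18)/(24−10) = 3/7.
6/7 > 3/7, so player A binds and ρ* = 6/7.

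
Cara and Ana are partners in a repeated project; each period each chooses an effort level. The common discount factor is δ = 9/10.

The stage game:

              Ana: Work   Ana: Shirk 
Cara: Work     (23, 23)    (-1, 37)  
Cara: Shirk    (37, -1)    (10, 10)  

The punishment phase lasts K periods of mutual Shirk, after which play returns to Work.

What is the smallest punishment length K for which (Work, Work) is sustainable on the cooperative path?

2

No profitable deviation requires (23−10)(δ+…+δ^K) ≥ 37−23, i.e. δ+…+δ^K ≥ 14/13 ≈ 1.0769.
With δ = 9/10, the partial sums are K=1: 0.9000, K=2: 1.7100.
K = 2 is the first length at which the sum reaches 1.0769.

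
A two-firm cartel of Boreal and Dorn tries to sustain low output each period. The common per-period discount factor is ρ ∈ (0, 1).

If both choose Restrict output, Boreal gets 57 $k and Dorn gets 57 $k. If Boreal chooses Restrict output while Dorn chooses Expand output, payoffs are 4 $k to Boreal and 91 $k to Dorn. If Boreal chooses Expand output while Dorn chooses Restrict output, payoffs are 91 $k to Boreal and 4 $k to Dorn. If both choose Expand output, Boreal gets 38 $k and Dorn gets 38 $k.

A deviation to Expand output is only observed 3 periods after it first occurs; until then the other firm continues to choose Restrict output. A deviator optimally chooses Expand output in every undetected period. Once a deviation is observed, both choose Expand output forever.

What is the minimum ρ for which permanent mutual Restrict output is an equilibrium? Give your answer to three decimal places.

0.862

A deviator earns 91 for 3 periods, then 38 forever; cooperating earns 57 forever. Multiplying the IC by (1−ρ):
57 ≥ 91(1−ρ^3) + 38ρ^3, so 53·ρ^3 ≥ 34 and ρ^3 ≥ 34/53.
ρ ≥ (34/53)^(1/3) ≈ 0.862.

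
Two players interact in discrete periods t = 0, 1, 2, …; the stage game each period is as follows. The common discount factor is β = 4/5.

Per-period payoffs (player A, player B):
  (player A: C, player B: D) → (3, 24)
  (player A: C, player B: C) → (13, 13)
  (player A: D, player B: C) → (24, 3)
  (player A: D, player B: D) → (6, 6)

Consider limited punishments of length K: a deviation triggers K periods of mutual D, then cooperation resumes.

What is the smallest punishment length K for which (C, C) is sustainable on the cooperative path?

3

No profitable deviation requires (13−6)(β+…+β^K) ≥ 24−13, i.e. β+…+β^K ≥ 11/7 ≈ 1.5714.
With β = 4/5, the partial sums are K=1: 0.8000, K=2: 1.4400, K=3: 1.9520.
K = 3 is the first length at which the sum reaches 1.5714.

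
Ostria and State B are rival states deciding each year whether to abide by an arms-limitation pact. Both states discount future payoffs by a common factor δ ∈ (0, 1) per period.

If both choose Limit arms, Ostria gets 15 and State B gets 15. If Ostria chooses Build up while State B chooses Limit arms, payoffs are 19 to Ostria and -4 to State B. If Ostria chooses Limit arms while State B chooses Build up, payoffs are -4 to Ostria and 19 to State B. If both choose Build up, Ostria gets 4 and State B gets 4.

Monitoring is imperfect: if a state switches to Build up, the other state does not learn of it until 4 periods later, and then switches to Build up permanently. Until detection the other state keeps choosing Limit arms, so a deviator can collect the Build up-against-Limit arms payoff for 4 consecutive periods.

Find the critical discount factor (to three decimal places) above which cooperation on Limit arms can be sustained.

0.719

The best deviation is to choose Build up for all 4 undetected periods, earning 19 each, then 4 forever once detected.
Deviation value: 19(1−δ^4)/(1−δ) + 4δ^4/(1−δ); cooperation value: 15/(1−δ).
IC: 15 ≥ 19(1−δ^4) + 4δ^4 = 19 − 15δ^4.
So δ^4 ≥ 4/15, giving δ ≥ (4/15)^(1/4) ≈ 0.719.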